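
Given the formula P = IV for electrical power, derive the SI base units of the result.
Units of each symbol in P = IV:
  I (current): A
  V (voltage, in volts): kg·m²/(s³·A)

Multiplying the contributions: [A] · [kg·m²/(s³·A)]
Adding exponents of each base unit: kg: 1, m: 2, s: -3
SI base units of electrical power: kg·m²/s³

Answer: kg·m²/s³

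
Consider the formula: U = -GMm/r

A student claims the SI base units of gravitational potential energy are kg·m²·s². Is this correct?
Units of each symbol in U = -GMm/r:
  G (gravitational constant): m³/(kg·s²)
  M (mass): kg
  m (mass): kg
  r (distance): m  → in the denominator, contributes 1/m
  The minus sign does not affect the units.

Multiplying the contributions: [m³/(kg·s²)] · [kg] · [kg] · [1/m]
Adding exponents of each base unit: kg: 1, m: 2, s: -2
SI base units of gravitational potential energy: kg·m²/s²

The claimed units kg·m²·s² (exponents kg: 1, m: 2, s: 2) do not match the derived units kg·m²/s² (exponents kg: 1, m: 2, s: -2), so the claim is incorrect.

Answer: No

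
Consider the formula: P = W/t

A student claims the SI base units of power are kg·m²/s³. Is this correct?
Units of each symbol in P = W/t:
  W (work): kg·m²/s²
  t (time): s  → in the denominator, contributes 1/s

Multiplying the contributions: [kg·m²/s²] · [1/s]
Adding exponents of each base unit: kg: 1, m: 2, s: -3
SI base units of power: kg·m²/s³

The claimed units kg·m²/s³ match the derived units, so the claim is correct.

Answer: Yes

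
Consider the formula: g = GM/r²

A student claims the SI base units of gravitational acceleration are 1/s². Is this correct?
Units of each symbol in g = GM/r²:
  G (gravitational constant): m³/(kg·s²)
  M (mass): kg
  r (distance): m  → to the power 2 in the denominator, contributes 1/m²

Multiplying the contributions: [m³/(kg·s²)] · [kg] · [1/m²]
Adding exponents of each base unit: m: 1, s: -2
SI base units of gravitational acceleration: m/s²

The claimed units 1/s² (exponents s: -2) do not match the derived units m/s² (exponents m: 1, s: -2), so the claim is incorrect.

Answer: No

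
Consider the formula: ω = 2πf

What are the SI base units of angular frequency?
Units of each symbol in ω = 2πf:
  f (frequency): 1/s
  The factor 2π is dimensionless.

Multiplying the contributions: [1/s]
Adding exponents of each base unit: s: -1
SI base units of angular frequency: 1/s

Answer: 1/s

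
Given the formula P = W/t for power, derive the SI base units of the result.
Units of each symbol in P = W/t:
  W (work): kg·m²/s²
  t (time): s  → in the denominator, contributes 1/s

Multiplying the contributions: [kg·m²/s²] · [1/s]
Adding exponents of each base unit: kg: 1, m: 2, s: -3
SI base units of power: kg·m²/s³

Answer: kg·m²/s³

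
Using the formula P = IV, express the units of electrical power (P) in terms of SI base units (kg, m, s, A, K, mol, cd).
Units of each symbol in P = IV:
  I (current): A
  V (voltage, in volts): kg·m²/(s³·A)

Multiplying the contributions: [A] · [kg·m²/(s³·A)]
Adding exponents of each base unit: kg: 1, m: 2, s: -3
SI base units of electrical power: kg·m²/s³

Answer: kg·m²/s³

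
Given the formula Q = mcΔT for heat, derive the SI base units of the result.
Units of each symbol in Q = mcΔT:
  m (mass): kg
  c (specific heat capacity, in J/(kg·K)): m²/(s²·K)
  ΔT (temperature change): K

Multiplying the contributions: [kg] · [m²/(s²·K)] · [K]
Adding exponents of each base unit: kg: 1, m: 2, s: -2
SI base units of heat: kg·m²/s²

Answer: kg·m²/s²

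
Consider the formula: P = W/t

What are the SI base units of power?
Units of each symbol in P = W/t:
  W (work): kg·m²/s²
  t (time): s  → in the denominator, contributes 1/s

Multiplying the contributions: [kg·m²/s²] · [1/s]
Adding exponents of each base unit: kg: 1, m: 2, s: -3
SI base units of power: kg·m²/s³

Answer: kg·m²/s³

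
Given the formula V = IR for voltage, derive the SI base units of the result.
Units of each symbol in V = IR:
  I (current): A
  R (resistance, in ohms): kg·m²/(s³·A²)

Multiplying the contributions: [A] · [kg·m²/(s³·A²)]
Adding exponents of each base unit: kg: 1, m: 2, s: -3, A: -1
SI base units of voltage: kg·m²/(s³·A)

Answer: kg·m²/(s³·A)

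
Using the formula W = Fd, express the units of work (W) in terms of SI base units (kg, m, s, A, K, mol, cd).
Units of each symbol in W = Fd:
  F (force): kg·m/s²
  d (displacement): m

Multiplying the contributions: [kg·m/s²] · [m]
Adding exponents of each base unit: kg: 1, m: 2, s: -2
SI base units of work: kg·m²/s²

Answer: kg·m²/s²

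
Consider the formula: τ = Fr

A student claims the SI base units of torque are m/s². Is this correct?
Units of each symbol in τ = Fr:
  F (force): kg·m/s²
  r (lever arm): m

Multiplying the contributions: [kg·m/s²] · [m]
Adding exponents of each base unit: kg: 1, m: 2, s: -2
SI base units of torque: kg·m²/s²

The claimed units m/s² (exponents m: 1, s: -2) do not match the derived units kg·m²/s² (exponents kg: 1, m: 2, s: -2), so the claim is incorrect.

Answer: No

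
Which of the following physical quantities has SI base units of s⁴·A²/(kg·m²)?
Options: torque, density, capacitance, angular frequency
Checking the SI base units of each option:
  torque (τ = Fr): kg·m²/s²  ✗
  density (ρ = m/V): kg/m³  ✗
  capacitance (C = Q/V): s⁴·A²/(kg·m²)  ✓ matches
  angular frequency (ω = 2πf): 1/s  ✗

Only capacitance has units s⁴·A²/(kg·m²).

Answer: capacitance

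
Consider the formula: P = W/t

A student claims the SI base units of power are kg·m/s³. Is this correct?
Units of each symbol in P = W/t:
  W (work): kg·m²/s²
  t (time): s  → in the denominator, contributes 1/s

Multiplying the contributions: [kg·m²/s²] · [1/s]
Adding exponents of each base unit: kg: 1, m: 2, s: -3
SI base units of power: kg·m²/s³

The claimed units kg·m/s³ (exponents kg: 1, m: 1, s: -3) do not match the derived units kg·m²/s³ (exponents kg: 1, m: 2, s: -3), so the claim is incorrect.

Answer: No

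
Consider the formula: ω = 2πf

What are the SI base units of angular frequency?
Units of each symbol in ω = 2πf:
  f (frequency): 1/s
  The factor 2π is dimensionless.

Multiplying the contributions: [1/s]
Adding exponents of each base unit: s: -1
SI base units of angular frequency: 1/s

Answer: 1/s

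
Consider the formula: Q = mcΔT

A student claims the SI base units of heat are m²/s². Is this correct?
Units of each symbol in Q = mcΔT:
  m (mass): kg
  c (specific heat capacity, in J/(kg·K)): m²/(s²·K)
  ΔT (temperature change): K

Multiplying the contributions: [kg] · [m²/(s²·K)] · [K]
Adding exponents of each base unit: kg: 1, m: 2, s: -2
SI base units of heat: kg·m²/s²

The claimed units m²/s² (exponents m: 2, s: -2) do not match the derived units kg·m²/s² (exponents kg: 1, m: 2, s: -2), so the claim is incorrect.

Answer: No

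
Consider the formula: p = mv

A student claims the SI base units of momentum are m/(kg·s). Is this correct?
Units of each symbol in p = mv:
  m (mass): kg
  v (velocity): m/s

Multiplying the contributions: [kg] · [m/s]
Adding exponents of each base unit: kg: 1, m: 1, s: -1
SI base units of momentum: kg·m/s

The claimed units m/(kg·s) (exponents kg: -1, m: 1, s: -1) do not match the derived units kg·m/s (exponents kg: 1, m: 1, s: -1), so the claim is incorrect.

Answer: No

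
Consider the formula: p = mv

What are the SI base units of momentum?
Units of each symbol in p = mv:
  m (mass): kg
  v (velocity): m/s

Multiplying the contributions: [kg] · [m/s]
Adding exponents of each base unit: kg: 1, m: 1, s: -1
SI base units of momentum: kg·m/s

Answer: kg·m/s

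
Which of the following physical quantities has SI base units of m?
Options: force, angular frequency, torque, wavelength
Checking the SI base units of each option:
  force (F = ma): kg·m/s²  ✗
  angular frequency (ω = 2πf): 1/s  ✗
  torque (τ = Fr): kg·m²/s²  ✗
  wavelength (λ = v/f): m  ✓ matches

Only wavelength has units m.

Answer: wavelength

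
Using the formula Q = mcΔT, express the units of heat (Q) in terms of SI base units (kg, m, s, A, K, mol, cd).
Units of each symbol in Q = mcΔT:
  m (mass): kg
  c (specific heat capacity, in J/(kg·K)): m²/(s²·K)
  ΔT (temperature change): K

Multiplying the contributions: [kg] · [m²/(s²·K)] · [K]
Adding exponents of each base unit: kg: 1, m: 2, s: -2
SI base units of heat: kg·m²/s²

Answer: kg·m²/s²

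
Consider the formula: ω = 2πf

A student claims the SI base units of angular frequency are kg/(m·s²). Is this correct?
Units of each symbol in ω = 2πf:
  f (frequency): 1/s
  The factor 2π is dimensionless.

Multiplying the contributions: [1/s]
Adding exponents of each base unit: s: -1
SI base units of angular frequency: 1/s

The claimed units kg/(m·s²) (exponents kg: 1, m: -1, s: -2) do not match the derived units 1/s (exponents s: -1), so the claim is incorrect.

Answer: No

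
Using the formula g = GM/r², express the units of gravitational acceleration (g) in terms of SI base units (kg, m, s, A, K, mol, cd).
Units of each symbol in g = GM/r²:
  G (gravitational constant): m³/(kg·s²)
  M (mass): kg
  r (distance): m  → to the power 2 in the denominator, contributes 1/m²

Multiplying the contributions: [m³/(kg·s²)] · [kg] · [1/m²]
Adding exponents of each base unit: m: 1, s: -2
SI base units of gravitational acceleration: m/s²

Answer: m/s²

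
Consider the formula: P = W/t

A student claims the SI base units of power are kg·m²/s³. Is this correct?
Units of each symbol in P = W/t:
  W (work): kg·m²/s²
  t (time): s  → in the denominator, contributes 1/s

Multiplying the contributions: [kg·m²/s²] · [1/s]
Adding exponents of each base unit: kg: 1, m: 2, s: -3
SI base units of power: kg·m²/s³

The claimed units kg·m²/s³ match the derived units, so the claim is correct.

Answer: Yes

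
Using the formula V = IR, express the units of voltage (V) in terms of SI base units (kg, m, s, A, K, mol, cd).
Units of each symbol in V = IR:
  I (current): A
  R (resistance, in ohms): kg·m²/(s³·A²)

Multiplying the contributions: [A] · [kg·m²/(s³·A²)]
Adding exponents of each base unit: kg: 1, m: 2, s: -3, A: -1
SI base units of voltage: kg·m²/(s³·A)

Answer: kg·m²/(s³·A)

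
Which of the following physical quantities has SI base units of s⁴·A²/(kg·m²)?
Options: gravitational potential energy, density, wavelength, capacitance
Checking the SI base units of each option:
  gravitational potential energy (U = -GMm/r): kg·m²/s²  ✗
  density (ρ = m/V): kg/m³  ✗
  wavelength (λ = v/f): m  ✗
  capacitance (C = Q/V): s⁴·A²/(kg·m²)  ✓ matches

Only capacitance has units s⁴·A²/(kg·m²).

Answer: capacitance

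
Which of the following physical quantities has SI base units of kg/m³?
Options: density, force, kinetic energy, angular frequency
Checking the SI base units of each option:
  density (ρ = m/V): kg/m³  ✓ matches
  force (F = ma): kg·m/s²  ✗
  kinetic energy (E = ½mv²): kg·m²/s²  ✗
  angular frequency (ω = 2πf): 1/s  ✗

Only density has units kg/m³.

Answer: density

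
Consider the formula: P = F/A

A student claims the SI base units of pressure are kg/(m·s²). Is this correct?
Units of each symbol in P = F/A:
  F (force): kg·m/s²
  A (area): m²  → in the denominator, contributes 1/m²

Multiplying the contributions: [kg·m/s²] · [1/m²]
Adding exponents of each base unit: kg: 1, m: -1, s: -2
SI base units of pressure: kg/(m·s²)

The claimed units kg/(m·s²) match the derived units, so the claim is correct.

Answer: Yes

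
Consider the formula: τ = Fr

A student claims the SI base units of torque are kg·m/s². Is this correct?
Units of each symbol in τ = Fr:
  F (force): kg·m/s²
  r (lever arm): m

Multiplying the contributions: [kg·m/s²] · [m]
Adding exponents of each base unit: kg: 1, m: 2, s: -2
SI base units of torque: kg·m²/s²

The claimed units kg·m/s² (exponents kg: 1, m: 1, s: -2) do not match the derived units kg·m²/s² (exponents kg: 1, m: 2, s: -2), so the claim is incorrect.

Answer: No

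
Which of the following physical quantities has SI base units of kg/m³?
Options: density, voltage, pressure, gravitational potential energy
Checking the SI base units of each option:
  density (ρ = m/V): kg/m³  ✓ matches
  voltage (V = IR): kg·m²/(s³·A)  ✗
  pressure (P = F/A): kg/(m·s²)  ✗
  gravitational potential energy (U = -GMm/r): kg·m²/s²  ✗

Only density has units kg/m³.

Answer: density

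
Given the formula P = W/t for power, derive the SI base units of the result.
Units of each symbol in P = W/t:
  W (work): kg·m²/s²
  t (time): s  → in the denominator, contributes 1/s

Multiplying the contributions: [kg·m²/s²] · [1/s]
Adding exponents of each base unit: kg: 1, m: 2, s: -3
SI base units of power: kg·m²/s³

Answer: kg·m²/s³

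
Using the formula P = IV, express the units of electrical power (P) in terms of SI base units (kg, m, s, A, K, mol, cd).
Units of each symbol in P = IV:
  I (current): A
  V (voltage, in volts): kg·m²/(s³·A)

Multiplying the contributions: [A] · [kg·m²/(s³·A)]
Adding exponents of each base unit: kg: 1, m: 2, s: -3
SI base units of electrical power: kg·m²/s³

Answer: kg·m²/s³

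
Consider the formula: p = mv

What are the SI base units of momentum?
Units of each symbol in p = mv:
  m (mass): kg
  v (velocity): m/s

Multiplying the contributions: [kg] · [m/s]
Adding exponents of each base unit: kg: 1, m: 1, s: -1
SI base units of momentum: kg·m/s

Answer: kg·m/s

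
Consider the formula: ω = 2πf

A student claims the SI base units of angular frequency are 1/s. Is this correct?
Units of each symbol in ω = 2πf:
  f (frequency): 1/s
  The factor 2π is dimensionless.

Multiplying the contributions: [1/s]
Adding exponents of each base unit: s: -1
SI base units of angular frequency: 1/s

The claimed units 1/s match the derived units, so the claim is correct.

Answer: Yes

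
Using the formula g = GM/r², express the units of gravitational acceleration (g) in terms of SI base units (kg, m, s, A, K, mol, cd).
Units of each symbol in g = GM/r²:
  G (gravitational constant): m³/(kg·s²)
  M (mass): kg
  r (distance): m  → to the power 2 in the denominator, contributes 1/m²

Multiplying the contributions: [m³/(kg·s²)] · [kg] · [1/m²]
Adding exponents of each base unit: m: 1, s: -2
SI base units of gravitational acceleration: m/s²

Answer: m/s²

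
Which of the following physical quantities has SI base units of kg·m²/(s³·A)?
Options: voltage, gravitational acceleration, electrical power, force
Checking the SI base units of each option:
  voltage (V = IR): kg·m²/(s³·A)  ✓ matches
  gravitational acceleration (g = GM/r²): m/s²  ✗
  electrical power (P = IV): kg·m²/s³  ✗
  force (F = ma): kg·m/s²  ✗

Only voltage has units kg·m²/(s³·A).

Answer: voltage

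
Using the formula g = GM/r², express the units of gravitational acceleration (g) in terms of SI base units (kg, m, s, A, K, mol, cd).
Units of each symbol in g = GM/r²:
  G (gravitational constant): m³/(kg·s²)
  M (mass): kg
  r (distance): m  → to the power 2 in the denominator, contributes 1/m²

Multiplying the contributions: [m³/(kg·s²)] · [kg] · [1/m²]
Adding exponents of each base unit: m: 1, s: -2
SI base units of gravitational acceleration: m/s²

Answer: m/s²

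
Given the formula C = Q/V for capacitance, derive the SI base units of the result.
Units of each symbol in C = Q/V:
  Q (charge, in coulombs): s·A
  V (voltage, in volts): kg·m²/(s³·A)  → in the denominator, contributes s³·A/(kg·m²)

Multiplying the contributions: [s·A] · [s³·A/(kg·m²)]
Adding exponents of each base unit: kg: -1, m: -2, s: 4, A: 2
SI base units of capacitance: s⁴·A²/(kg·m²)

Answer: s⁴·A²/(kg·m²)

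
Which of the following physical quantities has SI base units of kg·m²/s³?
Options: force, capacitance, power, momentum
Checking the SI base units of each option:
  force (F = ma): kg·m/s²  ✗
  capacitance (C = Q/V): s⁴·A²/(kg·m²)  ✗
  power (P = W/t): kg·m²/s³  ✓ matches
  momentum (p = mv): kg·m/s  ✗

Only power has units kg·m²/s³.

Answer: power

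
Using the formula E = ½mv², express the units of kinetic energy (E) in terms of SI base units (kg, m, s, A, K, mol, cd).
Units of each symbol in E = ½mv²:
  m (mass): kg
  v (speed): m/s  → to the power 2, contributes m²/s²
  The factor ½ is dimensionless.

Multiplying the contributions: [kg] · [m²/s²]
Adding exponents of each base unit: kg: 1, m: 2, s: -2
SI base units of kinetic energy: kg·m²/s²

Answer: kg·m²/s²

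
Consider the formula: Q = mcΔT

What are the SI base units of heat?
Units of each symbol in Q = mcΔT:
  m (mass): kg
  c (specific heat capacity, in J/(kg·K)): m²/(s²·K)
  ΔT (temperature change): K

Multiplying the contributions: [kg] · [m²/(s²·K)] · [K]
Adding exponents of each base unit: kg: 1, m: 2, s: -2
SI base units of heat: kg·m²/s²

Answer: kg·m²/s²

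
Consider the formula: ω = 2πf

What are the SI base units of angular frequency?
Units of each symbol in ω = 2πf:
  f (frequency): 1/s
  The factor 2π is dimensionless.

Multiplying the contributions: [1/s]
Adding exponents of each base unit: s: -1
SI base units of angular frequency: 1/s

Answer: 1/s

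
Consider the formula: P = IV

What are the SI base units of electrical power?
Units of each symbol in P = IV:
  I (current): A
  V (voltage, in volts): kg·m²/(s³·A)

Multiplying the contributions: [A] · [kg·m²/(s³·A)]
Adding exponents of each base unit: kg: 1, m: 2, s: -3
SI base units of electrical power: kg·m²/s³

Answer: kg·m²/s³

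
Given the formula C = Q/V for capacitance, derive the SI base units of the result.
Units of each symbol in C = Q/V:
  Q (charge, in coulombs): s·A
  V (voltage, in volts): kg·m²/(s³·A)  → in the denominator, contributes s³·A/(kg·m²)

Multiplying the contributions: [s·A] · [s³·A/(kg·m²)]
Adding exponents of each base unit: kg: -1, m: -2, s: 4, A: 2
SI base units of capacitance: s⁴·A²/(kg·m²)

Answer: s⁴·A²/(kg·m²)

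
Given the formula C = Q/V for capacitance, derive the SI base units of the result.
Units of each symbol in C = Q/V:
  Q (charge, in coulombs): s·A
  V (voltage, in volts): kg·m²/(s³·A)  → in the denominator, contributes s³·A/(kg·m²)

Multiplying the contributions: [s·A] · [s³·A/(kg·m²)]
Adding exponents of each base unit: kg: -1, m: -2, s: 4, A: 2
SI base units of capacitance: s⁴·A²/(kg·m²)

Answer: s⁴·A²/(kg·m²)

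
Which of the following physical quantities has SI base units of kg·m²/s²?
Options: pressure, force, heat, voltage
Checking the SI base units of each option:
  pressure (P = F/A): kg/(m·s²)  ✗
  force (F = ma): kg·m/s²  ✗
  heat (Q = mcΔT): kg·m²/s²  ✓ matches
  voltage (V = IR): kg·m²/(s³·A)  ✗

Only heat has units kg·m²/s².

Answer: heat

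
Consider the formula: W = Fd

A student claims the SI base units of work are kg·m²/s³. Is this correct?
Units of each symbol in W = Fd:
  F (force): kg·m/s²
  d (displacement): m

Multiplying the contributions: [kg·m/s²] · [m]
Adding exponents of each base unit: kg: 1, m: 2, s: -2
SI base units of work: kg·m²/s²

The claimed units kg·m²/s³ (exponents kg: 1, m: 2, s: -3) do not match the derived units kg·m²/s² (exponents kg: 1, m: 2, s: -2), so the claim is incorrect.

Answer: No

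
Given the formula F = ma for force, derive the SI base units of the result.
Units of each symbol in F = ma:
  m (mass): kg
  a (acceleration): m/s²

Multiplying the contributions: [kg] · [m/s²]
Adding exponents of each base unit: kg: 1, m: 1, s: -2
SI base units of force: kg·m/s²

Answer: kg·m/s²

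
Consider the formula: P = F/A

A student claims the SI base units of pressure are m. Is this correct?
Units of each symbol in P = F/A:
  F (force): kg·m/s²
  A (area): m²  → in the denominator, contributes 1/m²

Multiplying the contributions: [kg·m/s²] · [1/m²]
Adding exponents of each base unit: kg: 1, m: -1, s: -2
SI base units of pressure: kg/(m·s²)

The claimed units m (exponents m: 1) do not match the derived units kg/(m·s²) (exponents kg: 1, m: -1, s: -2), so the claim is incorrect.

Answer: No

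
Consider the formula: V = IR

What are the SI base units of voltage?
Units of each symbol in V = IR:
  I (current): A
  R (resistance, in ohms): kg·m²/(s³·A²)

Multiplying the contributions: [A] · [kg·m²/(s³·A²)]
Adding exponents of each base unit: kg: 1, m: 2, s: -3, A: -1
SI base units of voltage: kg·m²/(s³·A)

Answer: kg·m²/(s³·A)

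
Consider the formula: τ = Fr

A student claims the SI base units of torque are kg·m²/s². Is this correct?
Units of each symbol in τ = Fr:
  F (force): kg·m/s²
  r (lever arm): m

Multiplying the contributions: [kg·m/s²] · [m]
Adding exponents of each base unit: kg: 1, m: 2, s: -2
SI base units of torque: kg·m²/s²

The claimed units kg·m²/s² match the derived units, so the claim is correct.

Answer: Yes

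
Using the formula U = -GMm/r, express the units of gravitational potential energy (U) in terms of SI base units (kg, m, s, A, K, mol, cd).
Units of each symbol in U = -GMm/r:
  G (gravitational constant): m³/(kg·s²)
  M (mass): kg
  m (mass): kg
  r (distance): m  → in the denominator, contributes 1/m
  The minus sign does not affect the units.

Multiplying the contributions: [m³/(kg·s²)] · [kg] · [kg] · [1/m]
Adding exponents of each base unit: kg: 1, m: 2, s: -2
SI base units of gravitational potential energy: kg·m²/s²

Answer: kg·m²/s²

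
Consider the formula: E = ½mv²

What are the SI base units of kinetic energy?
Units of each symbol in E = ½mv²:
  m (mass): kg
  v (speed): m/s  → to the power 2, contributes m²/s²
  The factor ½ is dimensionless.

Multiplying the contributions: [kg] · [m²/s²]
Adding exponents of each base unit: kg: 1, m: 2, s: -2
SI base units of kinetic energy: kg·m²/s²

Answer: kg·m²/s²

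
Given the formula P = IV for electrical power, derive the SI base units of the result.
Units of each symbol in P = IV:
  I (current): A
  V (voltage, in volts): kg·m²/(s³·A)

Multiplying the contributions: [A] · [kg·m²/(s³·A)]
Adding exponents of each base unit: kg: 1, m: 2, s: -3
SI base units of electrical power: kg·m²/s³

Answer: kg·m²/s³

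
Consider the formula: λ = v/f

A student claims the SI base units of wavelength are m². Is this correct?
Units of each symbol in λ = v/f:
  v (wave speed): m/s
  f (frequency): 1/s  → in the denominator, contributes s

Multiplying the contributions: [m/s] · [s]
Adding exponents of each base unit: m: 1
SI base units of wavelength: m

The claimed units m² (exponents m: 2) do not match the derived units m (exponents m: 1), so the claim is incorrect.

Answer: No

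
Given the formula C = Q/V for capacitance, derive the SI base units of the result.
Units of each symbol in C = Q/V:
  Q (charge, in coulombs): s·A
  V (voltage, in volts): kg·m²/(s³·A)  → in the denominator, contributes s³·A/(kg·m²)

Multiplying the contributions: [s·A] · [s³·A/(kg·m²)]
Adding exponents of each base unit: kg: -1, m: -2, s: 4, A: 2
SI base units of capacitance: s⁴·A²/(kg·m²)

Answer: s⁴·A²/(kg·m²)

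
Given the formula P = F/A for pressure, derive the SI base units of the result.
Units of each symbol in P = F/A:
  F (force): kg·m/s²
  A (area): m²  → in the denominator, contributes 1/m²

Multiplying the contributions: [kg·m/s²] · [1/m²]
Adding exponents of each base unit: kg: 1, m: -1, s: -2
SI base units of pressure: kg/(m·s²)

Answer: kg/(m·s²)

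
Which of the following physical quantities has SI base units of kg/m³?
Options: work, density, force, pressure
Checking the SI base units of each option:
  work (W = Fd): kg·m²/s²  ✗
  density (ρ = m/V): kg/m³  ✓ matches
  force (F = ma): kg·m/s²  ✗
  pressure (P = F/A): kg/(m·s²)  ✗

Only density has units kg/m³.

Answer: density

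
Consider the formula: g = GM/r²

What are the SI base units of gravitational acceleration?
Units of each symbol in g = GM/r²:
  G (gravitational constant): m³/(kg·s²)
  M (mass): kg
  r (distance): m  → to the power 2 in the denominator, contributes 1/m²

Multiplying the contributions: [m³/(kg·s²)] · [kg] · [1/m²]
Adding exponents of each base unit: m: 1, s: -2
SI base units of gravitational acceleration: m/s²

Answer: m/s²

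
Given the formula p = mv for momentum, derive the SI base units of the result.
Units of each symbol in p = mv:
  m (mass): kg
  v (velocity): m/s

Multiplying the contributions: [kg] · [m/s]
Adding exponents of each base unit: kg: 1, m: 1, s: -1
SI base units of momentum: kg·m/s

Answer: kg·m/s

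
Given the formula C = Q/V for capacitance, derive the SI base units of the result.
Units of each symbol in C = Q/V:
  Q (charge, in coulombs): s·A
  V (voltage, in volts): kg·m²/(s³·A)  → in the denominator, contributes s³·A/(kg·m²)

Multiplying the contributions: [s·A] · [s³·A/(kg·m²)]
Adding exponents of each base unit: kg: -1, m: -2, s: 4, A: 2
SI base units of capacitance: s⁴·A²/(kg·m²)

Answer: s⁴·A²/(kg·m²)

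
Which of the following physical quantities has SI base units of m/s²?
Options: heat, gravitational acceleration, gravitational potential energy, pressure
Checking the SI base units of each option:
  heat (Q = mcΔT): kg·m²/s²  ✗
  gravitational acceleration (g = GM/r²): m/s²  ✓ matches
  gravitational potential energy (U = -GMm/r): kg·m²/s²  ✗
  pressure (P = F/A): kg/(m·s²)  ✗

Only gravitational acceleration has units m/s².

Answer: gravitational acceleration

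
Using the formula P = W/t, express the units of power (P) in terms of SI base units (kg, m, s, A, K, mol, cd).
Units of each symbol in P = W/t:
  W (work): kg·m²/s²
  t (time): s  → in the denominator, contributes 1/s

Multiplying the contributions: [kg·m²/s²] · [1/s]
Adding exponents of each base unit: kg: 1, m: 2, s: -3
SI base units of power: kg·m²/s³

Answer: kg·m²/s³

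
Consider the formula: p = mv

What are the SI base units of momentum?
Units of each symbol in p = mv:
  m (mass): kg
  v (velocity): m/s

Multiplying the contributions: [kg] · [m/s]
Adding exponents of each base unit: kg: 1, m: 1, s: -1
SI base units of momentum: kg·m/s

Answer: kg·m/s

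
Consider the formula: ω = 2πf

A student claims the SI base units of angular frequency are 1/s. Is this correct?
Units of each symbol in ω = 2πf:
  f (frequency): 1/s
  The factor 2π is dimensionless.

Multiplying the contributions: [1/s]
Adding exponents of each base unit: s: -1
SI base units of angular frequency: 1/s

The claimed units 1/s match the derived units, so the claim is correct.

Answer: Yes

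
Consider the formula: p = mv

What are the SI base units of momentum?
Units of each symbol in p = mv:
  m (mass): kg
  v (velocity): m/s

Multiplying the contributions: [kg] · [m/s]
Adding exponents of each base unit: kg: 1, m: 1, s: -1
SI base units of momentum: kg·m/s

Answer: kg·m/s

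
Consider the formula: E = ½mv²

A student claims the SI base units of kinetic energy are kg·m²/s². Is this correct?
Units of each symbol in E = ½mv²:
  m (mass): kg
  v (speed): m/s  → to the power 2, contributes m²/s²
  The factor ½ is dimensionless.

Multiplying the contributions: [kg] · [m²/s²]
Adding exponents of each base unit: kg: 1, m: 2, s: -2
SI base units of kinetic energy: kg·m²/s²

The claimed units kg·m²/s² match the derived units, so the claim is correct.

Answer: Yes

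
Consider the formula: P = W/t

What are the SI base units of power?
Units of each symbol in P = W/t:
  W (work): kg·m²/s²
  t (time): s  → in the denominator, contributes 1/s

Multiplying the contributions: [kg·m²/s²] · [1/s]
Adding exponents of each base unit: kg: 1, m: 2, s: -3
SI base units of power: kg·m²/s³

Answer: kg·m²/s³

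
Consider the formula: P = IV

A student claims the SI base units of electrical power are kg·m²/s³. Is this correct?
Units of each symbol in P = IV:
  I (current): A
  V (voltage, in volts): kg·m²/(s³·A)

Multiplying the contributions: [A] · [kg·m²/(s³·A)]
Adding exponents of each base unit: kg: 1, m: 2, s: -3
SI base units of electrical power: kg·m²/s³

The claimed units kg·m²/s³ match the derived units, so the claim is correct.

Answer: Yes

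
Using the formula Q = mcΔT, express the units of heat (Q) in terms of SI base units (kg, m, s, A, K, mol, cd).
Units of each symbol in Q = mcΔT:
  m (mass): kg
  c (specific heat capacity, in J/(kg·K)): m²/(s²·K)
  ΔT (temperature change): K

Multiplying the contributions: [kg] · [m²/(s²·K)] · [K]
Adding exponents of each base unit: kg: 1, m: 2, s: -2
SI base units of heat: kg·m²/s²

Answer: kg·m²/s²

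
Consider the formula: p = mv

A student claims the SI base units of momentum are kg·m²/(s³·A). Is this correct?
Units of each symbol in p = mv:
  m (mass): kg
  v (velocity): m/s

Multiplying the contributions: [kg] · [m/s]
Adding exponents of each base unit: kg: 1, m: 1, s: -1
SI base units of momentum: kg·m/s

The claimed units kg·m²/(s³·A) (exponents kg: 1, m: 2, s: -3, A: -1) do not match the derived units kg·m/s (exponents kg: 1, m: 1, s: -1), so the claim is incorrect.

Answer: No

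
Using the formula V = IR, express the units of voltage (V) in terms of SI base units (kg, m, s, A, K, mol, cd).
Units of each symbol in V = IR:
  I (current): A
  R (resistance, in ohms): kg·m²/(s³·A²)

Multiplying the contributions: [A] · [kg·m²/(s³·A²)]
Adding exponents of each base unit: kg: 1, m: 2, s: -3, A: -1
SI base units of voltage: kg·m²/(s³·A)

Answer: kg·m²/(s³·A)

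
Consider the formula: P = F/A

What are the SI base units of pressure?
Units of each symbol in P = F/A:
  F (force): kg·m/s²
  A (area): m²  → in the denominator, contributes 1/m²

Multiplying the contributions: [kg·m/s²] · [1/m²]
Adding exponents of each base unit: kg: 1, m: -1, s: -2
SI base units of pressure: kg/(m·s²)

Answer: kg/(m·s²)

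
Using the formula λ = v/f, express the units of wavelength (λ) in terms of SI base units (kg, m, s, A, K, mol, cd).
Units of each symbol in λ = v/f:
  v (wave speed): m/s
  f (frequency): 1/s  → in the denominator, contributes s

Multiplying the contributions: [m/s] · [s]
Adding exponents of each base unit: m: 1
SI base units of wavelength: m

Answer: m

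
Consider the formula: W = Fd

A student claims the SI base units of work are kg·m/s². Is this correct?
Units of each symbol in W = Fd:
  F (force): kg·m/s²
  d (displacement): m

Multiplying the contributions: [kg·m/s²] · [m]
Adding exponents of each base unit: kg: 1, m: 2, s: -2
SI base units of work: kg·m²/s²

The claimed units kg·m/s² (exponents kg: 1, m: 1, s: -2) do not match the derived units kg·m²/s² (exponents kg: 1, m: 2, s: -2), so the claim is incorrect.

Answer: No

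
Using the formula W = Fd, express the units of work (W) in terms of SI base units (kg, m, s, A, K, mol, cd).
Units of each symbol in W = Fd:
  F (force): kg·m/s²
  d (displacement): m

Multiplying the contributions: [kg·m/s²] · [m]
Adding exponents of each base unit: kg: 1, m: 2, s: -2
SI base units of work: kg·m²/s²

Answer: kg·m²/s²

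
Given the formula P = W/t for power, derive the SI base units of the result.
Units of each symbol in P = W/t:
  W (work): kg·m²/s²
  t (time): s  → in the denominator, contributes 1/s

Multiplying the contributions: [kg·m²/s²] · [1/s]
Adding exponents of each base unit: kg: 1, m: 2, s: -3
SI base units of power: kg·m²/s³

Answer: kg·m²/s³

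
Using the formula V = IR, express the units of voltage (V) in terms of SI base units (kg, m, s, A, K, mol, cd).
Units of each symbol in V = IR:
  I (current): A
  R (resistance, in ohms): kg·m²/(s³·A²)

Multiplying the contributions: [A] · [kg·m²/(s³·A²)]
Adding exponents of each base unit: kg: 1, m: 2, s: -3, A: -1
SI base units of voltage: kg·m²/(s³·A)

Answer: kg·m²/(s³·A)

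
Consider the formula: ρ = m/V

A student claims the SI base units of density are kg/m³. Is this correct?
Units of each symbol in ρ = m/V:
  m (mass): kg
  V (volume): m³  → in the denominator, contributes 1/m³

Multiplying the contributions: [kg] · [1/m³]
Adding exponents of each base unit: kg: 1, m: -3
SI base units of density: kg/m³

The claimed units kg/m³ match the derived units, so the claim is correct.

Answer: Yes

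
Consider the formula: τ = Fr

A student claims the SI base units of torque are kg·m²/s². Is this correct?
Units of each symbol in τ = Fr:
  F (force): kg·m/s²
  r (lever arm): m

Multiplying the contributions: [kg·m/s²] · [m]
Adding exponents of each base unit: kg: 1, m: 2, s: -2
SI base units of torque: kg·m²/s²

The claimed units kg·m²/s² match the derived units, so the claim is correct.

Answer: Yes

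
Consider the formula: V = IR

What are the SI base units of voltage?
Units of each symbol in V = IR:
  I (current): A
  R (resistance, in ohms): kg·m²/(s³·A²)

Multiplying the contributions: [A] · [kg·m²/(s³·A²)]
Adding exponents of each base unit: kg: 1, m: 2, s: -3, A: -1
SI base units of voltage: kg·m²/(s³·A)

Answer: kg·m²/(s³·A)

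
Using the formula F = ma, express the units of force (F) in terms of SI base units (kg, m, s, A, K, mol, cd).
Units of each symbol in F = ma:
  m (mass): kg
  a (acceleration): m/s²

Multiplying the contributions: [kg] · [m/s²]
Adding exponents of each base unit: kg: 1, m: 1, s: -2
SI base units of force: kg·m/s²

Answer: kg·m/s²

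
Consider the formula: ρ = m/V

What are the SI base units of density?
Units of each symbol in ρ = m/V:
  m (mass): kg
  V (volume): m³  → in the denominator, contributes 1/m³

Multiplying the contributions: [kg] · [1/m³]
Adding exponents of each base unit: kg: 1, m: -3
SI base units of density: kg/m³

Answer: kg/m³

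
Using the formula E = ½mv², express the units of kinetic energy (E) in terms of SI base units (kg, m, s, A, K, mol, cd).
Units of each symbol in E = ½mv²:
  m (mass): kg
  v (speed): m/s  → to the power 2, contributes m²/s²
  The factor ½ is dimensionless.

Multiplying the contributions: [kg] · [m²/s²]
Adding exponents of each base unit: kg: 1, m: 2, s: -2
SI base units of kinetic energy: kg·m²/s²

Answer: kg·m²/s²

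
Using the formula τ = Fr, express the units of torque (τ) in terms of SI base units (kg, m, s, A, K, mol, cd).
Units of each symbol in τ = Fr:
  F (force): kg·m/s²
  r (lever arm): m

Multiplying the contributions: [kg·m/s²] · [m]
Adding exponents of each base unit: kg: 1, m: 2, s: -2
SI base units of torque: kg·m²/s²

Answer: kg·m²/s²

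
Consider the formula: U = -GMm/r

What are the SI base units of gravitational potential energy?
Units of each symbol in U = -GMm/r:
  G (gravitational constant): m³/(kg·s²)
  M (mass): kg
  m (mass): kg
  r (distance): m  → in the denominator, contributes 1/m
  The minus sign does not affect the units.

Multiplying the contributions: [m³/(kg·s²)] · [kg] · [kg] · [1/m]
Adding exponents of each base unit: kg: 1, m: 2, s: -2
SI base units of gravitational potential energy: kg·m²/s²

Answer: kg·m²/s²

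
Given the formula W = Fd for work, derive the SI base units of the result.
Units of each symbol in W = Fd:
  F (force): kg·m/s²
  d (displacement): m

Multiplying the contributions: [kg·m/s²] · [m]
Adding exponents of each base unit: kg: 1, m: 2, s: -2
SI base units of work: kg·m²/s²

Answer: kg·m²/s²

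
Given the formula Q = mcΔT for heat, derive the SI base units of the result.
Units of each symbol in Q = mcΔT:
  m (mass): kg
  c (specific heat capacity, in J/(kg·K)): m²/(s²·K)
  ΔT (temperature change): K

Multiplying the contributions: [kg] · [m²/(s²·K)] · [K]
Adding exponents of each base unit: kg: 1, m: 2, s: -2
SI base units of heat: kg·m²/s²

Answer: kg·m²/s²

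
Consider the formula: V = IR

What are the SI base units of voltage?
Units of each symbol in V = IR:
  I (current): A
  R (resistance, in ohms): kg·m²/(s³·A²)

Multiplying the contributions: [A] · [kg·m²/(s³·A²)]
Adding exponents of each base unit: kg: 1, m: 2, s: -3, A: -1
SI base units of voltage: kg·m²/(s³·A)

Answer: kg·m²/(s³·A)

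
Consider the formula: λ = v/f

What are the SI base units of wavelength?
Units of each symbol in λ = v/f:
  v (wave speed): m/s
  f (frequency): 1/s  → in the denominator, contributes s

Multiplying the contributions: [m/s] · [s]
Adding exponents of each base unit: m: 1
SI base units of wavelength: m

Answer: m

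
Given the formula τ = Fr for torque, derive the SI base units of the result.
Units of each symbol in τ = Fr:
  F (force): kg·m/s²
  r (lever arm): m

Multiplying the contributions: [kg·m/s²] · [m]
Adding exponents of each base unit: kg: 1, m: 2, s: -2
SI base units of torque: kg·m²/s²

Answer: kg·m²/s²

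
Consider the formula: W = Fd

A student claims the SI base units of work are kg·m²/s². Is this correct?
Units of each symbol in W = Fd:
  F (force): kg·m/s²
  d (displacement): m

Multiplying the contributions: [kg·m/s²] · [m]
Adding exponents of each base unit: kg: 1, m: 2, s: -2
SI base units of work: kg·m²/s²

The claimed units kg·m²/s² match the derived units, so the claim is correct.

Answer: Yes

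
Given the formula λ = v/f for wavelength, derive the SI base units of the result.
Units of each symbol in λ = v/f:
  v (wave speed): m/s
  f (frequency): 1/s  → in the denominator, contributes s

Multiplying the contributions: [m/s] · [s]
Adding exponents of each base unit: m: 1
SI base units of wavelength: m

Answer: m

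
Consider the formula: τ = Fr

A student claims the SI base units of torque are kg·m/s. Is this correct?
Units of each symbol in τ = Fr:
  F (force): kg·m/s²
  r (lever arm): m

Multiplying the contributions: [kg·m/s²] · [m]
Adding exponents of each base unit: kg: 1, m: 2, s: -2
SI base units of torque: kg·m²/s²

The claimed units kg·m/s (exponents kg: 1, m: 1, s: -1) do not match the derived units kg·m²/s² (exponents kg: 1, m: 2, s: -2), so the claim is incorrect.

Answer: No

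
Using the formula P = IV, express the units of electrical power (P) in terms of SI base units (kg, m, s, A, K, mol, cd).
Units of each symbol in P = IV:
  I (current): A
  V (voltage, in volts): kg·m²/(s³·A)

Multiplying the contributions: [A] · [kg·m²/(s³·A)]
Adding exponents of each base unit: kg: 1, m: 2, s: -3
SI base units of electrical power: kg·m²/s³

Answer: kg·m²/s³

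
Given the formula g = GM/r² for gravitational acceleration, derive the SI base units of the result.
Units of each symbol in g = GM/r²:
  G (gravitational constant): m³/(kg·s²)
  M (mass): kg
  r (distance): m  → to the power 2 in the denominator, contributes 1/m²

Multiplying the contributions: [m³/(kg·s²)] · [kg] · [1/m²]
Adding exponents of each base unit: m: 1, s: -2
SI base units of gravitational acceleration: m/s²

Answer: m/s²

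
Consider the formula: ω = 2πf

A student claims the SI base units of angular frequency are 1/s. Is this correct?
Units of each symbol in ω = 2πf:
  f (frequency): 1/s
  The factor 2π is dimensionless.

Multiplying the contributions: [1/s]
Adding exponents of each base unit: s: -1
SI base units of angular frequency: 1/s

The claimed units 1/s match the derived units, so the claim is correct.

Answer: Yes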